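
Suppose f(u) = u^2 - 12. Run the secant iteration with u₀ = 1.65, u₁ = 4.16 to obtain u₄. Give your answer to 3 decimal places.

3.465

f(1.65) = -9.27750, f(4.16) = 5.30560
u₂ = 4.16000 − 5.30560·(4.16000 − 1.65000) / (5.30560 − (-9.27750)) = 4.16000 − (13.31706)/(14.58310) = 3.24682
f(3.24682) = -1.45819
u₃ = 3.24682 − (-1.45819)·(3.24682 − 4.16000) / (-1.45819 − 5.30560) = 3.24682 − (1.33159)/(-6.76379) = 3.44369
f(3.44369) = -0.14102
u₄ = 3.44369 − (-0.14102)·(3.44369 − 3.24682) / (-0.14102 − (-1.45819)) = 3.44369 − (-0.02776)/(1.31717) = 3.46476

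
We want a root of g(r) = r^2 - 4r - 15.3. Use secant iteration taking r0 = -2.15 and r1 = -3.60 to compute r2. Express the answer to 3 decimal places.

-2.363

g(-2.15) = -2.07750, g(-3.60) = 12.06000
r2 = -3.60000 − 12.06000·(-3.60000 − (-2.15000)) / (12.06000 − (-2.07750)) = -3.60000 − (-17.48700)/(14.13750) = -2.36308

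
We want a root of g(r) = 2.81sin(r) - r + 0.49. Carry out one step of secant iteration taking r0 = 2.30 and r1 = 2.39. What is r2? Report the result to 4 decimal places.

g(2.30) = 0.285432, g(2.39) = 0.018677
r2 = 2.390000 − 0.018677·(2.390000 − 2.300000) / (0.018677 − 0.285432) = 2.390000 − (0.001681)/(-0.266755) = 2.396301

2.3963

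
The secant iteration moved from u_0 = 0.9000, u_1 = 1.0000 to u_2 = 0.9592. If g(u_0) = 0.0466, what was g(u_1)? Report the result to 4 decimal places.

The secant line through (0.9000, 0.0466) and (1.0000, g(u_1)) crosses zero at u_2 = 0.9592.
So (0.9000, 0.0466), (1.0000, g(u_1)), (0.9592, 0) are collinear:
g(u_1) = 0.0466 · (1.0000 − 0.9592) / (0.9000 − 0.9592) = 0.0466 · (0.040800)/(-0.059200) = -0.032116

-0.0321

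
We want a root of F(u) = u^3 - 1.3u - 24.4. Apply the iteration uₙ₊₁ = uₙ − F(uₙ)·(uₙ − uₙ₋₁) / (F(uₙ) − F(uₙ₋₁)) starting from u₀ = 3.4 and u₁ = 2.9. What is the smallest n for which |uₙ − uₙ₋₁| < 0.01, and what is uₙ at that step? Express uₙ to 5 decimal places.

F(3.4) = 10.4840000, F(2.9) = -3.7810000
u₂ = 2.9000000 − (-3.7810000)·(-0.5000000)/(-14.2650000) = 3.0325272;  |Δ| = 0.1325272
F(3.0325272) = -0.4544953
u₃ = 3.0325272 − (-0.4544953)·(0.1325272)/(3.3265047) = 3.0506342;  |Δ| = 0.0181070
F(3.0506342) = 0.0245018
u₄ = 3.0506342 − 0.0245018·(0.0181070)/(0.4789972) = 3.0497079;  |Δ| = 0.0009262
|u₄ − u₃| = 0.0009262 < 0.01

n = 4, uₙ = 3.04971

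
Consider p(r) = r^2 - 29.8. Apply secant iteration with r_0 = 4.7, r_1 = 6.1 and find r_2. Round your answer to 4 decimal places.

p(4.7) = -7.710000, p(6.1) = 7.410000
r_2 = 6.100000 − 7.410000·(6.100000 − 4.700000) / (7.410000 − (-7.710000)) = 6.100000 − (10.374000)/(15.120000) = 5.413889

5.4139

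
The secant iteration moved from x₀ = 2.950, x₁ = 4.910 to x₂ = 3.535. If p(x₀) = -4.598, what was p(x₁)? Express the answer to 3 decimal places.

The secant line through (2.950, -4.598) and (4.910, p(x₁)) crosses zero at x₂ = 3.535.
So (2.950, -4.598), (4.910, p(x₁)), (3.535, 0) are collinear:
p(x₁) = -4.598 · (4.910 − 3.535) / (2.950 − 3.535) = -4.598 · (1.37500)/(-0.58500) = 10.80726

10.807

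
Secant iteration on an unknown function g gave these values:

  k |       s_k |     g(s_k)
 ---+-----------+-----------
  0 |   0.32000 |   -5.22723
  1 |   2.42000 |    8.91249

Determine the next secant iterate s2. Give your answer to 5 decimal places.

s2 = 2.42000 − 8.91249·(2.42000 − 0.32000) / (8.91249 − (-5.22723))
   = 2.42000 − (18.7162290)/(14.1397200) = 1.0963367

1.09634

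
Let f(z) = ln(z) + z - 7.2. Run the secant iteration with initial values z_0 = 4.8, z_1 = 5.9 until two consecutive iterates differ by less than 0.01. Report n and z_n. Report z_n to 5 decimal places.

f(4.8) = -0.8313841, f(5.9) = 0.4749524
z_2 = 5.9000000 − 0.4749524·(1.1000000)/(1.3063364) = 5.5000666;  |Δ| = 0.3999334
f(5.5000666) = 0.0048268
z_3 = 5.5000666 − 0.0048268·(-0.3999334)/(-0.4701256) = 5.4959605;  |Δ| = 0.0041061
|z_3 − z_2| = 0.0041061 < 0.01

n = 3, z_n = 5.49596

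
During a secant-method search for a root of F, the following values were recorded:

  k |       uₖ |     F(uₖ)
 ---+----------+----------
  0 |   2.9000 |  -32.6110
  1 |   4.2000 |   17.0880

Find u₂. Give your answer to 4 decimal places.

3.7530

u₂ = 4.2000 − 17.0880·(4.2000 − 2.9000) / (17.0880 − (-32.6110))
   = 4.2000 − (22.214400)/(49.699000) = 3.753021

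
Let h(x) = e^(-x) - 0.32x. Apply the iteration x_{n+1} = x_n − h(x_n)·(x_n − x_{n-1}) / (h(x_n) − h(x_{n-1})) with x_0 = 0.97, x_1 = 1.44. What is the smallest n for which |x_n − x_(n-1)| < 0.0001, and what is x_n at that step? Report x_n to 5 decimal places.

n = 5, x_n = 1.07092

h(0.97) = 0.0686830, h(1.44) = -0.2238722
x_2 = 1.4400000 − (-0.2238722)·(0.4700000)/(-0.2925553) = 1.0803416;  |Δ| = 0.3596584
h(1.0803416) = -0.0062298
x_3 = 1.0803416 − (-0.0062298)·(-0.3596584)/(0.2176424) = 1.0700468;  |Δ| = 0.0102949
h(1.0700468) = 0.0005775
x_4 = 1.0700468 − 0.0005775·(-0.0102949)/(0.0068073) = 1.0709202;  |Δ| = 0.0008734
h(1.0709202) = -0.0000014
x_5 = 1.0709202 − (-0.0000014)·(0.0008734)/(-0.0005789) = 1.0709180;  |Δ| = 0.0000021
|x_5 − x_4| = 0.0000021 < 0.0001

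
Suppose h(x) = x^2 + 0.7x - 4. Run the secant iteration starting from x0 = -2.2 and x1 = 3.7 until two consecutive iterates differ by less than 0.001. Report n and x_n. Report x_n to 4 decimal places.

n = 8, x_n = -2.3804

h(-2.2) = -0.700000, h(3.7) = 12.280000
x2 = 3.700000 − 12.280000·(5.900000)/(12.980000) = -1.881818;  |Δ| = 5.581818
h(-1.881818) = -1.776033
x3 = -1.881818 − (-1.776033)·(-5.581818)/(-14.056033) = -1.176534;  |Δ| = 0.705284
h(-1.176534) = -3.439341
x4 = -1.176534 − (-3.439341)·(0.705284)/(-1.663308) = -2.634900;  |Δ| = 1.458366
h(-2.634900) = 1.098269
x5 = -2.634900 − 1.098269·(-1.458366)/(4.537610) = -2.281922;  |Δ| = 0.352978
h(-2.281922) = -0.390178
x6 = -2.281922 − (-0.390178)·(0.352978)/(-1.488447) = -2.374451;  |Δ| = 0.092529
h(-2.374451) = -0.024099
x7 = -2.374451 − (-0.024099)·(-0.092529)/(0.366079) = -2.380542;  |Δ| = 0.006091
h(-2.380542) = 0.000601
x8 = -2.380542 − 0.000601·(-0.006091)/(0.024700) = -2.380394;  |Δ| = 0.000148
|x8 − x7| = 0.000148 < 0.001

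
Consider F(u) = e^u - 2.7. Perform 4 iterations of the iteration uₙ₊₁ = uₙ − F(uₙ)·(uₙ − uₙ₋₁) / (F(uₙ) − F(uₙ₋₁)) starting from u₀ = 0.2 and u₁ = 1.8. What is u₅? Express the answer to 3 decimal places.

0.992

F(0.2) = -1.47860, F(1.8) = 3.34965
u₂ = 1.80000 − 3.34965·(1.80000 − 0.20000) / (3.34965 − (-1.47860)) = 1.80000 − (5.35944)/(4.82824) = 0.68998
F(0.68998) = -0.70632
u₃ = 0.68998 − (-0.70632)·(0.68998 − 1.80000) / (-0.70632 − 3.34965) = 0.68998 − (0.78403)/(-4.05597) = 0.88328
F(0.88328) = -0.28117
u₄ = 0.88328 − (-0.28117)·(0.88328 − 0.68998) / (-0.28117 − (-0.70632)) = 0.88328 − (-0.05435)/(0.42515) = 1.01112
F(1.01112) = 0.04868
u₅ = 1.01112 − 0.04868·(1.01112 − 0.88328) / (0.04868 − (-0.28117)) = 1.01112 − (0.00622)/(0.32985) = 0.99225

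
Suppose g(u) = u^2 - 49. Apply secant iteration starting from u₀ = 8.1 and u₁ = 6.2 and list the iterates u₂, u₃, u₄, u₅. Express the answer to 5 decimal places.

g(8.1) = 16.6100000, g(6.2) = -10.5600000
u₂ = 6.2000000 − (-10.5600000)·(6.2000000 − 8.1000000) / (-10.5600000 − 16.6100000) = 6.2000000 − (20.0640000)/(-27.1700000) = 6.9384615
g(6.9384615) = -0.8577515
u₃ = 6.9384615 − (-0.8577515)·(6.9384615 − 6.2000000) / (-0.8577515 − (-10.5600000)) = 6.9384615 − (-0.6334165)/(9.7022485) = 7.0037471
g(7.0037471) = 0.0524731
u₄ = 7.0037471 − 0.0524731·(7.0037471 − 6.9384615) / (0.0524731 − (-0.8577515)) = 7.0037471 − (0.0034257)/(0.9102245) = 6.9999835
g(6.9999835) = -0.0002315
u₅ = 6.9999835 − (-0.0002315)·(6.9999835 − 7.0037471) / (-0.0002315 − 0.0524731) = 6.9999835 − (0.0000009)/(-0.0527046) = 7.0000000

6.93846, 7.00375, 6.99998, 7.00000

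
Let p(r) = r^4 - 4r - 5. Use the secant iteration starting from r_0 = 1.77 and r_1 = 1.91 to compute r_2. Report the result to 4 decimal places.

1.8781

p(1.77) = -2.264938, p(1.91) = 0.668634
r_2 = 1.910000 − 0.668634·(1.910000 − 1.770000) / (0.668634 − (-2.264938)) = 1.910000 − (0.093609)/(2.933571) = 1.878091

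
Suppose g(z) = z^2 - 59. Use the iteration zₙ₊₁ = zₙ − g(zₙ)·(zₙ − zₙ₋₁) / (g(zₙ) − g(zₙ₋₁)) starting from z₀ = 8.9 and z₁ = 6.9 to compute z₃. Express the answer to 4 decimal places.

7.6844

g(8.9) = 20.210000, g(6.9) = -11.390000
z₂ = 6.900000 − (-11.390000)·(6.900000 − 8.900000) / (-11.390000 − 20.210000) = 6.900000 − (22.780000)/(-31.600000) = 7.620886
g(7.620886) = -0.922095
z₃ = 7.620886 − (-0.922095)·(7.620886 − 6.900000) / (-0.922095 − (-11.390000)) = 7.620886 − (-0.664726)/(10.467905) = 7.684387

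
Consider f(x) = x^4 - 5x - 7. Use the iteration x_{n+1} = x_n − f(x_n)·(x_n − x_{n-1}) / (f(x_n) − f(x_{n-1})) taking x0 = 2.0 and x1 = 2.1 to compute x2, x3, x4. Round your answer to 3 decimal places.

2.034, 2.036, 2.036

f(2.0) = -1.00000, f(2.1) = 1.94810
x2 = 2.10000 − 1.94810·(2.10000 − 2.00000) / (1.94810 − (-1.00000)) = 2.10000 − (0.19481)/(2.94810) = 2.03392
f(2.03392) = -0.05623
x3 = 2.03392 − (-0.05623)·(2.03392 − 2.10000) / (-0.05623 − 1.94810) = 2.03392 − (0.00372)/(-2.00433) = 2.03577
f(2.03577) = -0.00302
x4 = 2.03577 − (-0.00302)·(2.03577 − 2.03392) / (-0.00302 − (-0.05623)) = 2.03577 − (-0.00001)/(0.05321) = 2.03588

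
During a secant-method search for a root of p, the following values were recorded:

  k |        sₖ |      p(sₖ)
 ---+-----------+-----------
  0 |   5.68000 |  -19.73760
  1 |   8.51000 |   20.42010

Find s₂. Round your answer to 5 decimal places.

s₂ = 8.51000 − 20.42010·(8.51000 − 5.68000) / (20.42010 − (-19.73760))
   = 8.51000 − (57.7888830)/(40.1577000) = 7.0709514

7.07095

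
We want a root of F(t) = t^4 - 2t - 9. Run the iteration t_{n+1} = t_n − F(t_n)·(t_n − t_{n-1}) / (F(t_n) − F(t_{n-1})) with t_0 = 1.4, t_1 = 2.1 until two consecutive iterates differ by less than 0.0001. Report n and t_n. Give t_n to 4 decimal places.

F(1.4) = -7.958400, F(2.1) = 6.248100
t_2 = 2.100000 − 6.248100·(0.700000)/(14.206500) = 1.792136;  |Δ| = 0.307864
F(1.792136) = -2.268925
t_3 = 1.792136 − (-2.268925)·(-0.307864)/(-8.517025) = 1.874151;  |Δ| = 0.082015
F(1.874151) = -0.411064
t_4 = 1.874151 − (-0.411064)·(0.082015)/(1.857861) = 1.892297;  |Δ| = 0.018146
F(1.892297) = 0.037444
t_5 = 1.892297 − 0.037444·(0.018146)/(0.448508) = 1.890782;  |Δ| = 0.001515
F(1.890782) = -0.000538
t_6 = 1.890782 − (-0.000538)·(-0.001515)/(-0.037982) = 1.890803;  |Δ| = 0.000021
|t_6 − t_5| = 0.000021 < 0.0001

n = 6, t_n = 1.8908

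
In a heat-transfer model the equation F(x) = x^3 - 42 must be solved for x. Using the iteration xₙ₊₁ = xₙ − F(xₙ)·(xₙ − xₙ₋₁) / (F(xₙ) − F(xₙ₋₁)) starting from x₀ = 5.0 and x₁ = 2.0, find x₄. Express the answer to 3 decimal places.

3.402

F(5.0) = 83.00000, F(2.0) = -34.00000
x₂ = 2.00000 − (-34.00000)·(2.00000 − 5.00000) / (-34.00000 − 83.00000) = 2.00000 − (102.00000)/(-117.00000) = 2.87179
F(2.87179) = -18.31572
x₃ = 2.87179 − (-18.31572)·(2.87179 − 2.00000) / (-18.31572 − (-34.00000)) = 2.87179 − (-15.96755)/(15.68428) = 3.88986
F(3.88986) = 16.85730
x₄ = 3.88986 − 16.85730·(3.88986 − 2.87179) / (16.85730 − (-18.31572)) = 3.88986 − (17.16175)/(35.17302) = 3.40193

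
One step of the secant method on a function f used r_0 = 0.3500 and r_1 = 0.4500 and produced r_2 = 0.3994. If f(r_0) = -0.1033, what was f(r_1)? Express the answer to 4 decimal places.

The secant line through (0.3500, -0.1033) and (0.4500, f(r_1)) crosses zero at r_2 = 0.3994.
So (0.3500, -0.1033), (0.4500, f(r_1)), (0.3994, 0) are collinear:
f(r_1) = -0.1033 · (0.4500 − 0.3994) / (0.3500 − 0.3994) = -0.1033 · (0.050600)/(-0.049400) = 0.105809

0.1058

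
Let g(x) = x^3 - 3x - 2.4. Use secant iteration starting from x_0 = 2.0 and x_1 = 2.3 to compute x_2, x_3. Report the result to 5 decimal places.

g(2.0) = -0.4000000, g(2.3) = 2.8670000
x_2 = 2.3000000 − 2.8670000·(2.3000000 − 2.0000000) / (2.8670000 − (-0.4000000)) = 2.3000000 − (0.8601000)/(3.2670000) = 2.0367309
g(2.0367309) = -0.0612770
x_3 = 2.0367309 − (-0.0612770)·(2.0367309 − 2.3000000) / (-0.0612770 − 2.8670000) = 2.0367309 − (0.0161323)/(-2.9282770) = 2.0422401

2.03673, 2.04224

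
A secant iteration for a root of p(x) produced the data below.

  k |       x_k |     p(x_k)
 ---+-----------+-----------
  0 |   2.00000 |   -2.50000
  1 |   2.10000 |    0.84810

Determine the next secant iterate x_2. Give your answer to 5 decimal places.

x_2 = 2.10000 − 0.84810·(2.10000 − 2.00000) / (0.84810 − (-2.50000))
   = 2.10000 − (0.0848100)/(3.3481000) = 2.0746692

2.07467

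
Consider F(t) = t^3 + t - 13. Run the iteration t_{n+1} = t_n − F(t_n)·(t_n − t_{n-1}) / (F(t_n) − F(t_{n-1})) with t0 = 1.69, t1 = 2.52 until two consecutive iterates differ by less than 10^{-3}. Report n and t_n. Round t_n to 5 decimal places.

F(1.69) = -6.4831910, F(2.52) = 5.5230080
t2 = 2.5200000 − 5.5230080·(0.8300000)/(12.0061990) = 2.1381892;  |Δ| = 0.3818108
F(2.1381892) = -1.0863242
t3 = 2.1381892 − (-1.0863242)·(-0.3818108)/(-6.6093322) = 2.2009444;  |Δ| = 0.0627553
F(2.2009444) = -0.1373364
t4 = 2.2009444 − (-0.1373364)·(0.0627553)/(0.9489878) = 2.2100263;  |Δ| = 0.0090819
F(2.2100263) = 0.0042728
t5 = 2.2100263 − 0.0042728·(0.0090819)/(0.1416092) = 2.2097523;  |Δ| = 0.0002740
|t5 − t4| = 0.0002740 < 10^{-3}

n = 5, t_n = 2.20975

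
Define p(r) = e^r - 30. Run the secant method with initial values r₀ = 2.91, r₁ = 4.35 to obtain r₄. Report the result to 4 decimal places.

p(2.91) = -11.643201, p(4.35) = 47.478463
r₂ = 4.350000 − 47.478463·(4.350000 − 2.910000) / (47.478463 − (-11.643201)) = 4.350000 − (68.368987)/(59.121664) = 3.193588
p(3.193588) = -5.624263
r₃ = 3.193588 − (-5.624263)·(3.193588 − 4.350000) / (-5.624263 − 47.478463) = 3.193588 − (6.503963)/(-53.102726) = 3.316067
p(3.316067) = -2.448219
r₄ = 3.316067 − (-2.448219)·(3.316067 − 3.193588) / (-2.448219 − (-5.624263)) = 3.316067 − (-0.299855)/(3.176043) = 3.410479

3.4105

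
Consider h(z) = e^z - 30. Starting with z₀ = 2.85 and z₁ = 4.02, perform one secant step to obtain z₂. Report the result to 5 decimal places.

3.23719

h(2.85) = -12.7122182, h(4.02) = 25.7011058
z₂ = 4.0200000 − 25.7011058·(4.0200000 − 2.8500000) / (25.7011058 − (-12.7122182)) = 4.0200000 − (30.0702938)/(38.4133240) = 3.2371910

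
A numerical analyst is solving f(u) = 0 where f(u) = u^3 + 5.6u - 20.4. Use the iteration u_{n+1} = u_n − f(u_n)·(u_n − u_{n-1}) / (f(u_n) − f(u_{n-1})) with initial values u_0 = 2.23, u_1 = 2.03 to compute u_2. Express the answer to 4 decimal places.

2.0647

f(2.23) = 3.177567, f(2.03) = -0.666573
u_2 = 2.030000 − (-0.666573)·(2.030000 − 2.230000) / (-0.666573 − 3.177567) = 2.030000 − (0.133315)/(-3.844140) = 2.064680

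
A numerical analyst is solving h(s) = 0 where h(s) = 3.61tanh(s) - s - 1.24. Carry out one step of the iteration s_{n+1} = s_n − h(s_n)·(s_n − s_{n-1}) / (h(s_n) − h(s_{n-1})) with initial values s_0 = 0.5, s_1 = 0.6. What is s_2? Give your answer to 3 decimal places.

0.542

h(0.5) = -0.07176, h(0.6) = 0.09875
s_2 = 0.60000 − 0.09875·(0.60000 − 0.50000) / (0.09875 − (-0.07176)) = 0.60000 − (0.00987)/(0.17051) = 0.54208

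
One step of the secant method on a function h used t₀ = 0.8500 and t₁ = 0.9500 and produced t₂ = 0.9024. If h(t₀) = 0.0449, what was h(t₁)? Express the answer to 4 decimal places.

The secant line through (0.8500, 0.0449) and (0.9500, h(t₁)) crosses zero at t₂ = 0.9024.
So (0.8500, 0.0449), (0.9500, h(t₁)), (0.9024, 0) are collinear:
h(t₁) = 0.0449 · (0.9500 − 0.9024) / (0.8500 − 0.9024) = 0.0449 · (0.047600)/(-0.052400) = -0.040787

-0.0408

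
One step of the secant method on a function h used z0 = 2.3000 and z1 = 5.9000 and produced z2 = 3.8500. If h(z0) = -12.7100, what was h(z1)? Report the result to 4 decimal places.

16.8100

The secant line through (2.3000, -12.7100) and (5.9000, h(z1)) crosses zero at z2 = 3.8500.
So (2.3000, -12.7100), (5.9000, h(z1)), (3.8500, 0) are collinear:
h(z1) = -12.7100 · (5.9000 − 3.8500) / (2.3000 − 3.8500) = -12.7100 · (2.050000)/(-1.550000) = 16.810000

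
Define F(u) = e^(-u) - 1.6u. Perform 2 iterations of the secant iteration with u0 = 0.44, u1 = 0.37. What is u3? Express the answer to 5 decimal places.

F(0.44) = -0.0599636, F(0.37) = 0.0987343
u2 = 0.3700000 − 0.0987343·(0.3700000 − 0.4400000) / (0.0987343 − (-0.0599636)) = 0.3700000 − (-0.0069114)/(0.1586979) = 0.4135507
F(0.4135507) = -0.0003831
u3 = 0.4135507 − (-0.0003831)·(0.4135507 − 0.3700000) / (-0.0003831 − 0.0987343) = 0.4135507 − (-0.0000167)/(-0.0991174) = 0.4133824

0.41338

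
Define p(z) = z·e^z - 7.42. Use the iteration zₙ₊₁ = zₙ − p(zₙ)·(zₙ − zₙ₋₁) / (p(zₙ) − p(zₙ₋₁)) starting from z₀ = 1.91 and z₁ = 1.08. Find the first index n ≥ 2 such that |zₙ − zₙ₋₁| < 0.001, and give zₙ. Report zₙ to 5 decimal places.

n = 6, zₙ = 1.55969

p(1.91) = 5.4783996, p(1.08) = -4.2397461
z₂ = 1.0800000 − (-4.2397461)·(-0.8300000)/(-9.7181457) = 1.4421050;  |Δ| = 0.3621050
p(1.4421050) = -1.3204874
z₃ = 1.4421050 − (-1.3204874)·(0.3621050)/(2.9192587) = 1.6058983;  |Δ| = 0.1637933
p(1.6058983) = 0.5811209
z₄ = 1.6058983 − 0.5811209·(0.1637933)/(1.9016083) = 1.5558440;  |Δ| = 0.0500543
p(1.5558440) = -0.0467235
z₅ = 1.5558440 − (-0.0467235)·(-0.0500543)/(-0.6278445) = 1.5595690;  |Δ| = 0.0037250
p(1.5595690) = -0.0014880
z₆ = 1.5595690 − (-0.0014880)·(0.0037250)/(0.0452355) = 1.5596915;  |Δ| = 0.0001225
|z₆ − z₅| = 0.0001225 < 0.001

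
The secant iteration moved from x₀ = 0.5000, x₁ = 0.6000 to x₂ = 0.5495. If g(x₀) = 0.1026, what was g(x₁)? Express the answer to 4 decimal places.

The secant line through (0.5000, 0.1026) and (0.6000, g(x₁)) crosses zero at x₂ = 0.5495.
So (0.5000, 0.1026), (0.6000, g(x₁)), (0.5495, 0) are collinear:
g(x₁) = 0.1026 · (0.6000 − 0.5495) / (0.5000 − 0.5495) = 0.1026 · (0.050500)/(-0.049500) = -0.104673

-0.1047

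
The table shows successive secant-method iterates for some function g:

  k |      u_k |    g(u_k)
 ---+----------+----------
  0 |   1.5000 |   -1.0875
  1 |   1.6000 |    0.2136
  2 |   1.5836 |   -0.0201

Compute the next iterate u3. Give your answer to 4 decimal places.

u3 = 1.5836 − (-0.0201)·(1.5836 − 1.6000) / (-0.0201 − 0.2136)
   = 1.5836 − (0.000330)/(-0.233700) = 1.585011

1.5850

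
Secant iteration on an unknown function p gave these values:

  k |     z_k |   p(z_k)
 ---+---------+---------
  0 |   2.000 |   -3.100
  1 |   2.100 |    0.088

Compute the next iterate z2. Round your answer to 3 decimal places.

2.097

z2 = 2.100 − 0.088·(2.100 − 2.000) / (0.088 − (-3.100))
   = 2.100 − (0.00880)/(3.18800) = 2.09724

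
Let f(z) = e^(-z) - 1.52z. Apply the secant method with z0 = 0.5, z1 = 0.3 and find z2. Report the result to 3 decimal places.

0.430

f(0.5) = -0.15347, f(0.3) = 0.28482
z2 = 0.30000 − 0.28482·(0.30000 − 0.50000) / (0.28482 − (-0.15347)) = 0.30000 − (-0.05696)/(0.43829) = 0.42997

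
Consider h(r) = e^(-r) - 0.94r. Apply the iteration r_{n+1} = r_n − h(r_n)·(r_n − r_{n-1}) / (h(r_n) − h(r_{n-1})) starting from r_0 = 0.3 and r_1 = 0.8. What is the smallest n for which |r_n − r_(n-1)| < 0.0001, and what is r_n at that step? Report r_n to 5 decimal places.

n = 5, r_n = 0.58982

h(0.3) = 0.4588182, h(0.8) = -0.3026710
r_2 = 0.8000000 − (-0.3026710)·(0.5000000)/(-0.7614893) = 0.6012638;  |Δ| = 0.1987362
h(0.6012638) = -0.0170694
r_3 = 0.6012638 − (-0.0170694)·(-0.1987362)/(0.2856016) = 0.5893860;  |Δ| = 0.0118778
h(0.5893860) = 0.0006449
r_4 = 0.5893860 − 0.0006449·(-0.0118778)/(0.0177144) = 0.5898184;  |Δ| = 0.0004324
h(0.5898184) = -0.0000014
r_5 = 0.5898184 − (-0.0000014)·(0.0004324)/(-0.0006463) = 0.5898175;  |Δ| = 0.0000009
|r_5 − r_4| = 0.0000009 < 0.0001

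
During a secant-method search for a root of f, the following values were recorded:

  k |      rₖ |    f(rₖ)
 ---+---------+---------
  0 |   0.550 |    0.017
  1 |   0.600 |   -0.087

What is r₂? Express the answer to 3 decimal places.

r₂ = 0.600 − (-0.087)·(0.600 − 0.550) / (-0.087 − 0.017)
   = 0.600 − (-0.00435)/(-0.10400) = 0.55817

0.558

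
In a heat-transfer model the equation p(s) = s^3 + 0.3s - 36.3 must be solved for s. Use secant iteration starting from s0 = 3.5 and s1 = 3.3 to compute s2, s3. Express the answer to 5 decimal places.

p(3.5) = 7.6250000, p(3.3) = 0.6270000
s2 = 3.3000000 − 0.6270000·(3.3000000 − 3.5000000) / (0.6270000 − 7.6250000) = 3.3000000 − (-0.1254000)/(-6.9980000) = 3.2820806
p(3.2820806) = 0.0393704
s3 = 3.2820806 − 0.0393704·(3.2820806 − 3.3000000) / (0.0393704 − 0.6270000) = 3.2820806 − (-0.0007055)/(-0.5876296) = 3.2808800

3.28208, 3.28088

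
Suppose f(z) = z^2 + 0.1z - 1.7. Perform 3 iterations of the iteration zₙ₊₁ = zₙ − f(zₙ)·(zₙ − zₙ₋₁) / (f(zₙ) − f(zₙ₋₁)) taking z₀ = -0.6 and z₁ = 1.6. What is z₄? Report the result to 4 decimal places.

f(-0.6) = -1.400000, f(1.6) = 1.020000
z₂ = 1.600000 − 1.020000·(1.600000 − (-0.600000)) / (1.020000 − (-1.400000)) = 1.600000 − (2.244000)/(2.420000) = 0.672727
f(0.672727) = -1.180165
z₃ = 0.672727 − (-1.180165)·(0.672727 − 1.600000) / (-1.180165 − 1.020000) = 0.672727 − (1.094335)/(-2.200165) = 1.170115
f(1.170115) = -0.213820
z₄ = 1.170115 − (-0.213820)·(1.170115 − 0.672727) / (-0.213820 − (-1.180165)) = 1.170115 − (-0.106351)/(0.966346) = 1.280170

1.2802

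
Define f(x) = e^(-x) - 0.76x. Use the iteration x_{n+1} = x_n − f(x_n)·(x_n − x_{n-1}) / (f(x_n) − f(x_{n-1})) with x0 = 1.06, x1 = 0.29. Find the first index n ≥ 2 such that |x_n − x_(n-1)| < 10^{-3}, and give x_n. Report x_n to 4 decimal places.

n = 5, x_n = 0.6720

f(1.06) = -0.459144, f(0.29) = 0.527864
x2 = 0.290000 − 0.527864·(-0.770000)/(0.987008) = 0.701805;  |Δ| = 0.411805
f(0.701805) = -0.037682
x3 = 0.701805 − (-0.037682)·(0.411805)/(-0.565546) = 0.674367;  |Δ| = 0.027439
f(0.674367) = -0.003040
x4 = 0.674367 − (-0.003040)·(-0.027439)/(0.034643) = 0.671959;  |Δ| = 0.002408
f(0.671959) = 0.000018
x5 = 0.671959 − 0.000018·(-0.002408)/(0.003058) = 0.671973;  |Δ| = 0.000014
|x5 − x4| = 0.000014 < 10^{-3}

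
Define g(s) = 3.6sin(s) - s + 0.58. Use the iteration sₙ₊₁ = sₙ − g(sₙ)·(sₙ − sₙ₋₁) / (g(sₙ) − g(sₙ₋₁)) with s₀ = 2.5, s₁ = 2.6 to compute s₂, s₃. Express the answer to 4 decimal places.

2.5588, 2.5594

g(2.5) = 0.234500, g(2.6) = -0.164195
s₂ = 2.600000 − (-0.164195)·(2.600000 − 2.500000) / (-0.164195 − 0.234500) = 2.600000 − (-0.016420)/(-0.398695) = 2.558817
g(2.558817) = 0.002420
s₃ = 2.558817 − 0.002420·(2.558817 − 2.600000) / (0.002420 − (-0.164195)) = 2.558817 − (-0.000100)/(0.166615) = 2.559415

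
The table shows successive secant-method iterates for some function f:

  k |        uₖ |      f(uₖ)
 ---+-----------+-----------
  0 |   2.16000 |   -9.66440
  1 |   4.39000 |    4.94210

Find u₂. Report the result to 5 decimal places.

3.63548

u₂ = 4.39000 − 4.94210·(4.39000 − 2.16000) / (4.94210 − (-9.66440))
   = 4.39000 − (11.0208830)/(14.6065000) = 3.6354809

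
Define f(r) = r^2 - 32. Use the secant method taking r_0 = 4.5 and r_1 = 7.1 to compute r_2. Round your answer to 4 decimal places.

f(4.5) = -11.750000, f(7.1) = 18.410000
r_2 = 7.100000 − 18.410000·(7.100000 − 4.500000) / (18.410000 − (-11.750000)) = 7.100000 − (47.866000)/(30.160000) = 5.512931

5.5129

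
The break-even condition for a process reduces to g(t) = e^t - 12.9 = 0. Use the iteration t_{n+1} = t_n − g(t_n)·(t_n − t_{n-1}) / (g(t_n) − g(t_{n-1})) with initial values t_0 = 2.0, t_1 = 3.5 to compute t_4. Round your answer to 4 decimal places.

g(2.0) = -5.510944, g(3.5) = 20.215452
t_2 = 3.500000 − 20.215452·(3.500000 − 2.000000) / (20.215452 − (-5.510944)) = 3.500000 − (30.323178)/(25.726396) = 2.321320
g(2.321320) = -2.710881
t_3 = 2.321320 − (-2.710881)·(2.321320 − 3.500000) / (-2.710881 − 20.215452) = 2.321320 − (3.195260)/(-22.926333) = 2.460691
g(2.460691) = -1.187096
t_4 = 2.460691 − (-1.187096)·(2.460691 − 2.321320) / (-1.187096 − (-2.710881)) = 2.460691 − (-0.165446)/(1.523785) = 2.569267

2.5693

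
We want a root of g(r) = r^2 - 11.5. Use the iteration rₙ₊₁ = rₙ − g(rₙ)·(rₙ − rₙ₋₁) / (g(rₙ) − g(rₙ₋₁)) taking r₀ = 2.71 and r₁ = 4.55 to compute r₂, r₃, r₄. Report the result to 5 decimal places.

g(2.71) = -4.1559000, g(4.55) = 9.2025000
r₂ = 4.5500000 − 9.2025000·(4.5500000 − 2.7100000) / (9.2025000 − (-4.1559000)) = 4.5500000 − (16.9326000)/(13.3584000) = 3.2824380
g(3.2824380) = -0.7256007
r₃ = 3.2824380 − (-0.7256007)·(3.2824380 − 4.5500000) / (-0.7256007 − 9.2025000) = 3.2824380 − (0.9197438)/(-9.9281007) = 3.3750785
g(3.3750785) = -0.1088453
r₄ = 3.3750785 − (-0.1088453)·(3.3750785 − 3.2824380) / (-0.1088453 − (-0.7256007)) = 3.3750785 − (-0.0100835)/(0.6167554) = 3.3914277

3.28244, 3.37508, 3.39143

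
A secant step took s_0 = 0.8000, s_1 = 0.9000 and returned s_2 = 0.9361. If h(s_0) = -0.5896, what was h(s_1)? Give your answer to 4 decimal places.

-0.1564

The secant line through (0.8000, -0.5896) and (0.9000, h(s_1)) crosses zero at s_2 = 0.9361.
So (0.8000, -0.5896), (0.9000, h(s_1)), (0.9361, 0) are collinear:
h(s_1) = -0.5896 · (0.9000 − 0.9361) / (0.8000 − 0.9361) = -0.5896 · (-0.036100)/(-0.136100) = -0.156389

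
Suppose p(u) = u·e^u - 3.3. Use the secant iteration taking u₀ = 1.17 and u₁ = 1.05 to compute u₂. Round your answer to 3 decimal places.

1.097

p(1.17) = 0.46973, p(1.05) = -0.29947
u₂ = 1.05000 − (-0.29947)·(1.05000 − 1.17000) / (-0.29947 − 0.46973) = 1.05000 − (0.03594)/(-0.76920) = 1.09672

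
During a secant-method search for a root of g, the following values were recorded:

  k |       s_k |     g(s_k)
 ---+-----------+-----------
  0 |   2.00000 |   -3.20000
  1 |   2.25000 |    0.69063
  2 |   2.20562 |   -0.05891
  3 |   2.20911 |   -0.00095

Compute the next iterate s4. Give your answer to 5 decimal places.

s4 = 2.20911 − (-0.00095)·(2.20911 − 2.20562) / (-0.00095 − (-0.05891))
   = 2.20911 − (-0.0000033)/(0.0579600) = 2.2091672

2.20917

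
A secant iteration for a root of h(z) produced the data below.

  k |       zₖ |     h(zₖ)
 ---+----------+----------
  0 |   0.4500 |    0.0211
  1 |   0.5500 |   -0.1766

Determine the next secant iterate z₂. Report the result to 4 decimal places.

z₂ = 0.5500 − (-0.1766)·(0.5500 − 0.4500) / (-0.1766 − 0.0211)
   = 0.5500 − (-0.017660)/(-0.197700) = 0.460673

0.4607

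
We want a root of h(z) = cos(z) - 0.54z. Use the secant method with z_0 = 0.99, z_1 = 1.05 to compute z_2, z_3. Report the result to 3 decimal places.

h(0.99) = 0.01409, h(1.05) = -0.06943
z_2 = 1.05000 − (-0.06943)·(1.05000 − 0.99000) / (-0.06943 − 0.01409) = 1.05000 − (-0.00417)/(-0.08352) = 1.00012
h(1.00012) = 0.00013
z_3 = 1.00012 − 0.00013·(1.00012 − 1.05000) / (0.00013 − (-0.06943)) = 1.00012 − (-0.00001)/(0.06956) = 1.00022

1.000, 1.000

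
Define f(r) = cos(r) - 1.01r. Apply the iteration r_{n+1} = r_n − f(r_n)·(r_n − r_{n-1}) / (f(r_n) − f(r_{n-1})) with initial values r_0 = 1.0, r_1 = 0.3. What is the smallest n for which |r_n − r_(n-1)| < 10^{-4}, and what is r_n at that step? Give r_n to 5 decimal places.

f(1.0) = -0.4696977, f(0.3) = 0.6523365
r_2 = 0.3000000 − 0.6523365·(-0.7000000)/(1.1220342) = 0.7069712;  |Δ| = 0.4069712
f(0.7069712) = 0.0462918
r_3 = 0.7069712 − 0.0462918·(0.4069712)/(-0.6060447) = 0.7380570;  |Δ| = 0.0310859
f(0.7380570) = -0.0056603
r_4 = 0.7380570 − (-0.0056603)·(0.0310859)/(-0.0519522) = 0.7346701;  |Δ| = 0.0033869
f(0.7346701) = 0.0000351
r_5 = 0.7346701 − 0.0000351·(-0.0033869)/(0.0056954) = 0.7346910;  |Δ| = 0.0000208
|r_5 − r_4| = 0.0000208 < 10^{-4}

n = 5, r_n = 0.73469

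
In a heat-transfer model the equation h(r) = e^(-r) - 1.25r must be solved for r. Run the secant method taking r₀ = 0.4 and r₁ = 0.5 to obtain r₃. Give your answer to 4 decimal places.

0.4901

h(0.4) = 0.170320, h(0.5) = -0.018469
r₂ = 0.500000 − (-0.018469)·(0.500000 − 0.400000) / (-0.018469 − 0.170320) = 0.500000 − (-0.001847)/(-0.188789) = 0.490217
h(0.490217) = -0.000278
r₃ = 0.490217 − (-0.000278)·(0.490217 − 0.500000) / (-0.000278 − (-0.018469)) = 0.490217 − (0.000003)/(0.018192) = 0.490068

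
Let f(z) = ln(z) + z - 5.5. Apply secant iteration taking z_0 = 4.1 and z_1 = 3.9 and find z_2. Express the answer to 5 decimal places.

4.09121

f(4.1) = 0.0109870, f(3.9) = -0.2390234
z_2 = 3.9000000 − (-0.2390234)·(3.9000000 − 4.1000000) / (-0.2390234 − 0.0109870) = 3.9000000 − (0.0478047)/(-0.2500104) = 4.0912108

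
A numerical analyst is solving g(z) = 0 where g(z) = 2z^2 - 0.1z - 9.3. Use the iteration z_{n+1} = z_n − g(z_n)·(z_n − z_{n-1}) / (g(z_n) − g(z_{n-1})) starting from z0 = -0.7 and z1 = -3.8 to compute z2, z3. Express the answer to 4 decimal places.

g(-0.7) = -8.250000, g(-3.8) = 19.960000
z2 = -3.800000 − 19.960000·(-3.800000 − (-0.700000)) / (19.960000 − (-8.250000)) = -3.800000 − (-61.876000)/(28.210000) = -1.606593
g(-1.606593) = -3.977056
z3 = -1.606593 − (-3.977056)·(-1.606593 − (-3.800000)) / (-3.977056 − 19.960000) = -1.606593 − (-8.723301)/(-23.937056) = -1.971020

-1.6066, -1.9710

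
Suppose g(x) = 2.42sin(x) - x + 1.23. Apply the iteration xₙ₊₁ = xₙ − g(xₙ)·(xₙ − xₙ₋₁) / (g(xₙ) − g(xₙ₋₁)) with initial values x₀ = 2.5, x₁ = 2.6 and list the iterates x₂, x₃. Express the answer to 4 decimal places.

2.5593, 2.5598

g(2.5) = 0.178303, g(2.6) = -0.122487
x₂ = 2.600000 − (-0.122487)·(2.600000 − 2.500000) / (-0.122487 − 0.178303) = 2.600000 − (-0.012249)/(-0.300789) = 2.559278
g(2.559278) = 0.001621
x₃ = 2.559278 − 0.001621·(2.559278 − 2.600000) / (0.001621 − (-0.122487)) = 2.559278 − (-0.000066)/(0.124108) = 2.559810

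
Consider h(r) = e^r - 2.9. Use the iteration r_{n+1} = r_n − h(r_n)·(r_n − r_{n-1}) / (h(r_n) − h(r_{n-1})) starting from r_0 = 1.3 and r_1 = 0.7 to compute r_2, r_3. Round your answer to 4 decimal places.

1.0212, 1.0732

h(1.3) = 0.769297, h(0.7) = -0.886247
r_2 = 0.700000 − (-0.886247)·(0.700000 − 1.300000) / (-0.886247 − 0.769297) = 0.700000 − (0.531748)/(-1.655544) = 1.021193
h(1.021193) = -0.123496
r_3 = 1.021193 − (-0.123496)·(1.021193 − 0.700000) / (-0.123496 − (-0.886247)) = 1.021193 − (-0.039666)/(0.762751) = 1.073196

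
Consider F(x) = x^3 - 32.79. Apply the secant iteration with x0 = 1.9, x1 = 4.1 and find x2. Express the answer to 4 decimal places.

F(1.9) = -25.931000, F(4.1) = 36.131000
x2 = 4.100000 − 36.131000·(4.100000 − 1.900000) / (36.131000 − (-25.931000)) = 4.100000 − (79.488200)/(62.062000) = 2.819213

2.8192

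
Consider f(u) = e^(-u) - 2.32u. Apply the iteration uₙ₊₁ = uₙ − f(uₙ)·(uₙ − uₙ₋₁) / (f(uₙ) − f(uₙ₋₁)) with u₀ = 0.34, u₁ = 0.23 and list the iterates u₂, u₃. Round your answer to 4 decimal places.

f(0.34) = -0.077030, f(0.23) = 0.260934
u₂ = 0.230000 − 0.260934·(0.230000 − 0.340000) / (0.260934 − (-0.077030)) = 0.230000 − (-0.028703)/(0.337963) = 0.314928
f(0.314928) = -0.000793
u₃ = 0.314928 − (-0.000793)·(0.314928 − 0.230000) / (-0.000793 − 0.260934) = 0.314928 − (-0.000067)/(-0.261727) = 0.314671

0.3149, 0.3147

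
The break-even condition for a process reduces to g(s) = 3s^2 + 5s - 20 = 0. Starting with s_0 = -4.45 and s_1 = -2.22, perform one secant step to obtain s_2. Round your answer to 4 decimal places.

g(-4.45) = 17.157500, g(-2.22) = -16.314800
s_2 = -2.220000 − (-16.314800)·(-2.220000 − (-4.450000)) / (-16.314800 − 17.157500) = -2.220000 − (-36.382004)/(-33.472300) = -3.306929

-3.3069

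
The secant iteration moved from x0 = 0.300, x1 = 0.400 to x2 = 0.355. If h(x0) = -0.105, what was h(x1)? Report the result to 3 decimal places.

The secant line through (0.300, -0.105) and (0.400, h(x1)) crosses zero at x2 = 0.355.
So (0.300, -0.105), (0.400, h(x1)), (0.355, 0) are collinear:
h(x1) = -0.105 · (0.400 − 0.355) / (0.300 − 0.355) = -0.105 · (0.04500)/(-0.05500) = 0.08591

0.086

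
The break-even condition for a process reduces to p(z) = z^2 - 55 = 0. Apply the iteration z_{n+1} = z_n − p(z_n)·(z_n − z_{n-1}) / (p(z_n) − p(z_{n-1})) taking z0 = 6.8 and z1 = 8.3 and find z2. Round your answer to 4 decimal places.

p(6.8) = -8.760000, p(8.3) = 13.890000
z2 = 8.300000 − 13.890000·(8.300000 − 6.800000) / (13.890000 − (-8.760000)) = 8.300000 − (20.835000)/(22.650000) = 7.380132

7.3801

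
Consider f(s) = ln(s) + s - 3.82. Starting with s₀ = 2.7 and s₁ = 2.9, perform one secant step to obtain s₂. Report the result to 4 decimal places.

2.7934

f(2.7) = -0.126748, f(2.9) = 0.144711
s₂ = 2.900000 − 0.144711·(2.900000 − 2.700000) / (0.144711 − (-0.126748)) = 2.900000 − (0.028942)/(0.271459) = 2.793383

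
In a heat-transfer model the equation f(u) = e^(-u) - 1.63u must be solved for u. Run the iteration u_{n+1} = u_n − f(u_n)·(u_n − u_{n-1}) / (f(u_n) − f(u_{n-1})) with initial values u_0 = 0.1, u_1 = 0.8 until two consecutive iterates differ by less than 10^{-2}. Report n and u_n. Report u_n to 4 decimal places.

n = 4, u_n = 0.4080

f(0.1) = 0.741837, f(0.8) = -0.854671
u_2 = 0.800000 − (-0.854671)·(0.700000)/(-1.596508) = 0.425264;  |Δ| = 0.374736
f(0.425264) = -0.039582
u_3 = 0.425264 − (-0.039582)·(-0.374736)/(0.815089) = 0.407066;  |Δ| = 0.018198
f(0.407066) = 0.002083
u_4 = 0.407066 − 0.002083·(-0.018198)/(0.041666) = 0.407976;  |Δ| = 0.000910
|u_4 − u_3| = 0.000910 < 10^{-2}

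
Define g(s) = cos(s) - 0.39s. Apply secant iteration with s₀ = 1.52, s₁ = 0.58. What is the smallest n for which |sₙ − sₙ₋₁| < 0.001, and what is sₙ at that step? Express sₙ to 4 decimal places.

g(1.52) = -0.542026, g(0.58) = 0.610263
s₂ = 0.580000 − 0.610263·(-0.940000)/(1.152288) = 1.077833;  |Δ| = 0.497833
g(1.077833) = 0.052884
s₃ = 1.077833 − 0.052884·(0.497833)/(-0.557379) = 1.125067;  |Δ| = 0.047234
g(1.125067) = -0.007660
s₄ = 1.125067 − (-0.007660)·(0.047234)/(-0.060544) = 1.119091;  |Δ| = 0.005976
g(1.119091) = 0.000055
s₅ = 1.119091 − 0.000055·(-0.005976)/(0.007715) = 1.119134;  |Δ| = 0.000043
|s₅ − s₄| = 0.000043 < 0.001

n = 5, sₙ = 1.1191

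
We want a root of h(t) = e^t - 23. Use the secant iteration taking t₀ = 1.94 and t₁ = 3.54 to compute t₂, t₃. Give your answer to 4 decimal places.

h(1.94) = -16.041249, h(3.54) = 11.466919
t₂ = 3.540000 − 11.466919·(3.540000 − 1.940000) / (11.466919 − (-16.041249)) = 3.540000 − (18.347071)/(27.508168) = 2.873032
h(2.873032) = -5.309427
t₃ = 2.873032 − (-5.309427)·(2.873032 − 3.540000) / (-5.309427 − 11.466919) = 2.873032 − (3.541218)/(-16.776346) = 3.084116

2.8730, 3.0841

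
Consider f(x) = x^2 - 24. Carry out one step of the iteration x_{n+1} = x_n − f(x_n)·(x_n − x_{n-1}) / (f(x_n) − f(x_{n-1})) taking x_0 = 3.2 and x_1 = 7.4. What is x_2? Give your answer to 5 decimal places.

f(3.2) = -13.7600000, f(7.4) = 30.7600000
x_2 = 7.4000000 − 30.7600000·(7.4000000 − 3.2000000) / (30.7600000 − (-13.7600000)) = 7.4000000 − (129.1920000)/(44.5200000) = 4.4981132

4.49811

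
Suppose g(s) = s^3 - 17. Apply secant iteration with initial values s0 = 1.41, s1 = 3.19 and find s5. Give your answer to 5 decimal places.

2.57104

g(1.41) = -14.1967790, g(3.19) = 15.4617590
s2 = 3.1900000 − 15.4617590·(3.1900000 − 1.4100000) / (15.4617590 − (-14.1967790)) = 3.1900000 − (27.5219310)/(29.6585380) = 2.2620402
g(2.2620402) = -5.4255342
s3 = 2.2620402 − (-5.4255342)·(2.2620402 − 3.1900000) / (-5.4255342 − 15.4617590) = 2.2620402 − (5.0346776)/(-20.8872932) = 2.5030804
g(2.5030804) = -1.3171710
s4 = 2.5030804 − (-1.3171710)·(2.5030804 − 2.2620402) / (-1.3171710 − (-5.4255342)) = 2.5030804 − (-0.3174912)/(4.1083632) = 2.5803597
g(2.5803597) = 0.1806950
s5 = 2.5803597 − 0.1806950·(2.5803597 − 2.5030804) / (0.1806950 − (-1.3171710)) = 2.5803597 − (0.0139640)/(1.4978661) = 2.5710371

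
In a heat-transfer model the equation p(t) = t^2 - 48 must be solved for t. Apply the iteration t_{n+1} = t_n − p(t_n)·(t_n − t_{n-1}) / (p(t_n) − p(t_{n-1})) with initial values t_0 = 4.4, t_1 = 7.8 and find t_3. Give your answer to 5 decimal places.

p(4.4) = -28.6400000, p(7.8) = 12.8400000
t_2 = 7.8000000 − 12.8400000·(7.8000000 − 4.4000000) / (12.8400000 − (-28.6400000)) = 7.8000000 − (43.6560000)/(41.4800000) = 6.7475410
p(6.7475410) = -2.4706907
t_3 = 6.7475410 − (-2.4706907)·(6.7475410 − 7.8000000) / (-2.4706907 − 12.8400000) = 6.7475410 − (2.6003007)/(-15.3106907) = 6.9173766

6.91738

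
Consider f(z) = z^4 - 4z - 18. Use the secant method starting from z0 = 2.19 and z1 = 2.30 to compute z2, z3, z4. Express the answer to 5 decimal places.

f(2.19) = -3.7574248, f(2.30) = 0.7841000
z2 = 2.3000000 − 0.7841000·(2.3000000 − 2.1900000) / (0.7841000 − (-3.7574248)) = 2.3000000 − (0.0862510)/(4.5415248) = 2.2810084
f(2.2810084) = -0.0528334
z3 = 2.2810084 − (-0.0528334)·(2.2810084 − 2.3000000) / (-0.0528334 − 0.7841000) = 2.2810084 − (0.0010034)/(-0.8369334) = 2.2822073
f(2.2822073) = -0.0006699
z4 = 2.2822073 − (-0.0006699)·(2.2822073 − 2.2810084) / (-0.0006699 − (-0.0528334)) = 2.2822073 − (-0.0000008)/(0.0521635) = 2.2822226

2.28101, 2.28221, 2.28222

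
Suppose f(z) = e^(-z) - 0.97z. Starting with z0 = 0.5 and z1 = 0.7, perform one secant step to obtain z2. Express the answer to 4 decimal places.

0.5800

f(0.5) = 0.121531, f(0.7) = -0.182415
z2 = 0.700000 − (-0.182415)·(0.700000 − 0.500000) / (-0.182415 − 0.121531) = 0.700000 − (-0.036483)/(-0.303945) = 0.579969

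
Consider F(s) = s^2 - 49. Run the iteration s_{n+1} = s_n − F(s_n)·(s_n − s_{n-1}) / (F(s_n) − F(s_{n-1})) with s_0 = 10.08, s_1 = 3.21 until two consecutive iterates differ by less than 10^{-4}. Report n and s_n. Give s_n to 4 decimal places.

F(10.08) = 52.606400, F(3.21) = -38.695900
s_2 = 3.210000 − (-38.695900)·(-6.870000)/(-91.302300) = 6.121655;  |Δ| = 2.911655
F(6.121655) = -11.525335
s_3 = 6.121655 − (-11.525335)·(2.911655)/(27.170565) = 7.356735;  |Δ| = 1.235079
F(7.356735) = 5.121547
s_4 = 7.356735 − 5.121547·(1.235079)/(16.646882) = 6.976753;  |Δ| = 0.379982
F(6.976753) = -0.324922
s_5 = 6.976753 − (-0.324922)·(-0.379982)/(-5.446468) = 6.999421;  |Δ| = 0.022669
F(6.999421) = -0.008100
s_6 = 6.999421 − (-0.008100)·(0.022669)/(0.316822) = 7.000001;  |Δ| = 0.000580
F(7.000001) = 0.000013
s_7 = 7.000001 − 0.000013·(0.000580)/(0.008113) = 7.000000;  |Δ| = 0.000001
|s_7 − s_6| = 0.000001 < 10^{-4}

n = 7, s_n = 7.0000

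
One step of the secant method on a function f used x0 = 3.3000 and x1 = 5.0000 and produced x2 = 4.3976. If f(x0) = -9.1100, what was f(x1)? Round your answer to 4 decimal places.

4.9999

The secant line through (3.3000, -9.1100) and (5.0000, f(x1)) crosses zero at x2 = 4.3976.
So (3.3000, -9.1100), (5.0000, f(x1)), (4.3976, 0) are collinear:
f(x1) = -9.1100 · (5.0000 − 4.3976) / (3.3000 − 4.3976) = -9.1100 · (0.602400)/(-1.097600) = 4.999876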